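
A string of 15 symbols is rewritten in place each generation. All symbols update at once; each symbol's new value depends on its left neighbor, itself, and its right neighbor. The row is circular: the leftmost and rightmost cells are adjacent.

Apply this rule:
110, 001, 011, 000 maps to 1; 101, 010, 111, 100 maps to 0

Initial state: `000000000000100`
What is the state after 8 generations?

111111111111001
000000000001011
011111111110011
010000000010111
000111111100101
011100000101000
110101111000011
010001001011110

010001001011110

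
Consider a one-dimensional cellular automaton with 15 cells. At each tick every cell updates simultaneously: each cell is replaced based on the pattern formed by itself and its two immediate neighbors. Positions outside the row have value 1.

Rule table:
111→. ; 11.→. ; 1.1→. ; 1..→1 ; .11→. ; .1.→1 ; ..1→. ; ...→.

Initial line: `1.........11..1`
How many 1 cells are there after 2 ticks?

4

tick 1: .1..........1..
tick 2: .11.........11.
count of 1: 4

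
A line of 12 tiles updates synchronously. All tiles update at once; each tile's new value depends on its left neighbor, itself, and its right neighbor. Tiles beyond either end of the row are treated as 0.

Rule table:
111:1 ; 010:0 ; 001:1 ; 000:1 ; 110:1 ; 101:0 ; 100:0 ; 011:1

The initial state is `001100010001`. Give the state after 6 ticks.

111101101110

111101100110
111101101110
111101101110  (fixed point — unchanged through tick 6)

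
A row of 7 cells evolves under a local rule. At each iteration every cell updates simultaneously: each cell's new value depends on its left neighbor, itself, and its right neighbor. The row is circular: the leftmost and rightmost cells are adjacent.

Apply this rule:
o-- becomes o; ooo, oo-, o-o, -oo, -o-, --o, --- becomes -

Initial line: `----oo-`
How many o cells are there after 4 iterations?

1

------o
o------
-o-----
--o----
count of o: 1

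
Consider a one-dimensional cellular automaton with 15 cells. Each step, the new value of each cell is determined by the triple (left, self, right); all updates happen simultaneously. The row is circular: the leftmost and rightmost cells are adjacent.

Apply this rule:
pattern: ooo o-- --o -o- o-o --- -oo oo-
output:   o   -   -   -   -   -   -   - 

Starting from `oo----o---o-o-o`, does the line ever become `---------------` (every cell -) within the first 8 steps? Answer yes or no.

step 1: o--------------
step 2: ---------------
all cells are - at step 2

yes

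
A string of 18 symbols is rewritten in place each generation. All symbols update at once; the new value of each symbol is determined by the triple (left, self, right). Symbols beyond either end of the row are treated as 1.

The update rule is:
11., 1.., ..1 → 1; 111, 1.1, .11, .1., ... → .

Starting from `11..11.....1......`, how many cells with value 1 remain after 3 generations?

.111.11...1.1....1
...1..11.1...1..1.
1.1.11.1..1.1.11..
count of 1: 9

9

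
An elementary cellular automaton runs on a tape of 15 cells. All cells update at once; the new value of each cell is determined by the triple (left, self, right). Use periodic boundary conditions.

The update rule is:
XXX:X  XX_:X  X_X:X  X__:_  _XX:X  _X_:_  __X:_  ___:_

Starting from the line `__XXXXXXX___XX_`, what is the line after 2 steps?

__XXXXXXX___XX_

__XXXXXXX___XX_  (fixed point — unchanged through step 2)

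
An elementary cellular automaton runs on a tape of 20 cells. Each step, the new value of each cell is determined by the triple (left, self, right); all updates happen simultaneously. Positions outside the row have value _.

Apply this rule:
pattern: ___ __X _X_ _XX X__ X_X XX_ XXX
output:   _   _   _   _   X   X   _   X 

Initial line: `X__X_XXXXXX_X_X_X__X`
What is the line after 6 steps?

______X__X__X_X_X_X_

step 1: _X__X_XXXX_X_X_X_X__
step 2: __X__X_XX_X_X_X_X_X_
step 3: ___X__X__X_X_X_X_X_X
step 4: ____X__X__X_X_X_X_X_
step 5: _____X__X__X_X_X_X_X
step 6: ______X__X__X_X_X_X_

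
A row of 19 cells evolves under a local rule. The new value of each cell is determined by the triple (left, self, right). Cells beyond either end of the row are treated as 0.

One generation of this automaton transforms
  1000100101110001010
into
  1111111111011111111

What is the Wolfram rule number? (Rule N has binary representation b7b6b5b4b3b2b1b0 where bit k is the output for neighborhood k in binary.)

127

position 10: 111 → 0  (bit 7 = 0)
position 11: 110 → 1  (bit 6 = 1)
position 8: 101 → 1  (bit 5 = 1)
position 1: 100 → 1  (bit 4 = 1)
position 9: 011 → 1  (bit 3 = 1)
position 0: 010 → 1  (bit 2 = 1)
position 3: 001 → 1  (bit 1 = 1)
position 2: 000 → 1  (bit 0 = 1)
bits b7..b0 = 01111111 = 127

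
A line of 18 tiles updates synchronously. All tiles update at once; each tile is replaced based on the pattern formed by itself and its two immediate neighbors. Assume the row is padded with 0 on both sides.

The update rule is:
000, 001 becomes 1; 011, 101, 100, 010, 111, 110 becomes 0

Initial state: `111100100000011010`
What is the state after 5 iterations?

000000010011111000

000001001111100000
111110010000001111
000000100111110000
111111001000000111
000000010011111000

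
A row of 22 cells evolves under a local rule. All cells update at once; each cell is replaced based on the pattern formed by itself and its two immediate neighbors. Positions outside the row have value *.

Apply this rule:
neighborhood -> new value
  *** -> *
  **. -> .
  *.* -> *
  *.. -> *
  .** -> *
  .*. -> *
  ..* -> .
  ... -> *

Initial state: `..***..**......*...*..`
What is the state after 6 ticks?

*********.***.**.*****

tick 1: *.**.*.*.*****.***.**.
tick 2: .**.*********.***.**.*
tick 3: **.*********.***.**.**
tick 4: *.*********.***.**.***
tick 5: .*********.***.**.****
tick 6: *********.***.**.*****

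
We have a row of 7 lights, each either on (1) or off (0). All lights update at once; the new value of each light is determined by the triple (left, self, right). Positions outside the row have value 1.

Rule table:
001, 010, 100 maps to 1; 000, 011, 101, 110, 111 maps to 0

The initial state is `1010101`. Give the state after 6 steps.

0010100
1110111
0000000
1000001
0100010
0110110

0110110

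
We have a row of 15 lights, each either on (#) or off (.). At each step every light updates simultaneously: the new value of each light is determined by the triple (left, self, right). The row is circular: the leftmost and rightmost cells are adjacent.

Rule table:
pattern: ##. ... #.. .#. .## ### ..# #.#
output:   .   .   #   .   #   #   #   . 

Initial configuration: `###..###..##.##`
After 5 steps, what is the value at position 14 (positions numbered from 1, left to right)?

.

##.####.###..##
#..###..##.####
.####.###..####
.###..##.#####.
###.###..####.#
position 14 holds .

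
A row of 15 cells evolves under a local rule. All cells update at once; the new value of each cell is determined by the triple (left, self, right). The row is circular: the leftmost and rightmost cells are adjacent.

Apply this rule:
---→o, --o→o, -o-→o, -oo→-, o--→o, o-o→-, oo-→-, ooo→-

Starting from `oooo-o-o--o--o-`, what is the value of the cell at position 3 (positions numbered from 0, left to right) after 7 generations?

-----o-ooooooo-
oooooo--------o
------oooooooo-
oooooo--------o  (repeats generation 2; period 2)
generation 7: ------oooooooo-
position 3 holds -

-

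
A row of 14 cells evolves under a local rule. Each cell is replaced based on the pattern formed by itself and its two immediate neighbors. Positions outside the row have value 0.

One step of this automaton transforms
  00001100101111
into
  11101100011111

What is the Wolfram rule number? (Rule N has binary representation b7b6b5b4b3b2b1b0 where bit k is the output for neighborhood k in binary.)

position 11: 111 → 1  (bit 7 = 1)
position 5: 110 → 1  (bit 6 = 1)
position 9: 101 → 1  (bit 5 = 1)
position 6: 100 → 0  (bit 4 = 0)
position 4: 011 → 1  (bit 3 = 1)
position 8: 010 → 0  (bit 2 = 0)
position 3: 001 → 0  (bit 1 = 0)
position 0: 000 → 1  (bit 0 = 1)
bits b7..b0 = 11101001 = 233

233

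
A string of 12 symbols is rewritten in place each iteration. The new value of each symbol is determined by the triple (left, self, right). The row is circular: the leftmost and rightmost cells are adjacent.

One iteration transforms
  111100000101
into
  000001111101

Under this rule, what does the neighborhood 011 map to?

At position 11 the neighborhood is 011; the next row has 1 there.

1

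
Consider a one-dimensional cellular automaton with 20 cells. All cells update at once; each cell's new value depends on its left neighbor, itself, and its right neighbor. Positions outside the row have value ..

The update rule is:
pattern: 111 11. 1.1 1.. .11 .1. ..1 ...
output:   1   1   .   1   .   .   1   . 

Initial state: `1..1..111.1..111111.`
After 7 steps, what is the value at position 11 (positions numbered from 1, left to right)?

.11.11.11..11.111111
1.1..1..111.1..11111
...11.11.11..11.1111
..1.1..1..111.1..111
.1...11.11.11..11.11
1.1.1.1..1..111.1..1
.......11.11.11..11.
position 11 holds 1

1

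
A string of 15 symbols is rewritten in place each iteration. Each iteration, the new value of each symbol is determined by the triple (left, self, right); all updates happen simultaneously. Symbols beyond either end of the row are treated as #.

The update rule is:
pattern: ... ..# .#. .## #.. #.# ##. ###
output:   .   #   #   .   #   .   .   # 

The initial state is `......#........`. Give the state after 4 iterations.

..##..#...##...

#....###......#
.#..#.#.#....#.
.####.#.##..##.
..##..#...##...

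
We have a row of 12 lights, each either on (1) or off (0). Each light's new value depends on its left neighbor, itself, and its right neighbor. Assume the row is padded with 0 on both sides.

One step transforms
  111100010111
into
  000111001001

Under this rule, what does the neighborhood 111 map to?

0

At position 1 the neighborhood is 111; the next row has 0 there.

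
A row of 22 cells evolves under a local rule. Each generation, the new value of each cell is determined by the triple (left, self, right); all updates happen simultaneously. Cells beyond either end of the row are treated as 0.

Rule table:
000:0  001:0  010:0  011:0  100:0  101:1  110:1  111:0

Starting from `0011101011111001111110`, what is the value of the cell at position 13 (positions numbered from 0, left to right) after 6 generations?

0

0000110100001000000010
0000011000000000000000
0000001000000000000000
0000000000000000000000
0000000000000000000000  (fixed point — unchanged through generation 6)
position 13 holds 0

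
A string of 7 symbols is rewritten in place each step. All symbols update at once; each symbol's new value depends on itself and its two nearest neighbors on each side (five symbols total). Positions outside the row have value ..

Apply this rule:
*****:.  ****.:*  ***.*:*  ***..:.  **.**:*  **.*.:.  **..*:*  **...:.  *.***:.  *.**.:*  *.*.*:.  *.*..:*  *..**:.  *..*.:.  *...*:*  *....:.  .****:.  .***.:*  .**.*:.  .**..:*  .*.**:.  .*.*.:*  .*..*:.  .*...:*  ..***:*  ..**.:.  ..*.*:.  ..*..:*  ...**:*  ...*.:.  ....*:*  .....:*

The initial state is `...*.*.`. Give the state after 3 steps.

*..***.

**..***
.**.**.
*..***.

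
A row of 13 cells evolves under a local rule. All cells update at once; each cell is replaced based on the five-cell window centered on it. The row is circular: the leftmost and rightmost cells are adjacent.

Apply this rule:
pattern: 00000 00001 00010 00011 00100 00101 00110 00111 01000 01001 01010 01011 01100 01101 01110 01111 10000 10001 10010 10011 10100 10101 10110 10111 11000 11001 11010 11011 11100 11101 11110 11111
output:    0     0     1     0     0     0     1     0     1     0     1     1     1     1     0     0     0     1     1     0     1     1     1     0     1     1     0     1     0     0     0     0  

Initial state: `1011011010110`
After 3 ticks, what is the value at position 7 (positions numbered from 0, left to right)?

1111111011110
0000000100001
1000001010010
position 7 holds 0

0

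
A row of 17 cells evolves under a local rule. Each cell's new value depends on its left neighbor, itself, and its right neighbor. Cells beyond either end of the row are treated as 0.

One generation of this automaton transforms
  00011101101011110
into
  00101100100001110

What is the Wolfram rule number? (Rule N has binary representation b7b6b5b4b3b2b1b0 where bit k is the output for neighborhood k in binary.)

position 4: 111 → 1  (bit 7 = 1)
position 5: 110 → 1  (bit 6 = 1)
position 6: 101 → 0  (bit 5 = 0)
position 16: 100 → 0  (bit 4 = 0)
position 3: 011 → 0  (bit 3 = 0)
position 10: 010 → 0  (bit 2 = 0)
position 2: 001 → 1  (bit 1 = 1)
position 0: 000 → 0  (bit 0 = 0)
bits b7..b0 = 11000010 = 194

194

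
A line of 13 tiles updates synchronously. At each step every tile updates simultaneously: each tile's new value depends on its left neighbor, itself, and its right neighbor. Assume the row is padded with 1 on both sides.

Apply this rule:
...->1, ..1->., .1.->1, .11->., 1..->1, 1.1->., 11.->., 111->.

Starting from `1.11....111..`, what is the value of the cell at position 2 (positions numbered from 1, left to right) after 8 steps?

step 1: ....111....1.
step 2: 111....111.1.
step 3: ...111.....1.
step 4: 11....1111.1.
step 5: ..111......1.
step 6: 1....11111.1.
step 7: .111.......1.
step 8: ....111111.1.
position 2 holds .

.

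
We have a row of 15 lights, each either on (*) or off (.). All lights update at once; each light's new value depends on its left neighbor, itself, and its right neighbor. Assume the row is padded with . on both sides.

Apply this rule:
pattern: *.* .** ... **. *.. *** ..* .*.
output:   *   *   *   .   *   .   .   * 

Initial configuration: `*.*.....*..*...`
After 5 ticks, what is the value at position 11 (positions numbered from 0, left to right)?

*

*******.**.****
*......**.**...
******.*.**.***
*.....****.**..
*****.*...**.**
position 11 holds *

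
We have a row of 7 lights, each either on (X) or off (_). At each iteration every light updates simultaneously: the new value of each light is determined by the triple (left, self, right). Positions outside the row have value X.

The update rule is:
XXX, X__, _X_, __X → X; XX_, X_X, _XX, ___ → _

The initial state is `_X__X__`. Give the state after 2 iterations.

_XXXXXX
__XXXXX

__XXXXX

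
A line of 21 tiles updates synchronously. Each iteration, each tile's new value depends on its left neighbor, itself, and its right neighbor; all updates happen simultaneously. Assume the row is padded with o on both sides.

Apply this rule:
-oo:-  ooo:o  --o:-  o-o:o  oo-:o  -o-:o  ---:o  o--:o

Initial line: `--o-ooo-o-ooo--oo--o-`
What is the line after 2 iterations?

oo-oo-ooooo-ooo--oo-o

iteration 1: o-oo-ooooo-ooo--oo-oo
iteration 2: oo-oo-ooooo-ooo--oo-o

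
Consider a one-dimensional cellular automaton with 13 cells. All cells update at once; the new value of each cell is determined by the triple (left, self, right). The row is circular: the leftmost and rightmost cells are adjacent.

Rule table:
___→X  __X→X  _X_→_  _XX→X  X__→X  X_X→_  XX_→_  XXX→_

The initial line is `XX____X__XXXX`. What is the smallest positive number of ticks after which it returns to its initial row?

26

tick 1: __XXXX_XXX___
tick 2: XXX____X__XXX
tick 3: ___XXXX_XXX__
tick 4: XXXX____X__XX
tick 5: ____XXXX_XXX_
tick 6: XXXXX____X__X
tick 7: _____XXXX_XXX
tick 8: XXXXXX____X__
tick 9: X_____XXXX_XX
tick 10: _XXXXXX____X_
tick 11: XX_____XXXX_X
tick 12: __XXXXXX____X
tick 13: XXX_____XXXX_
tick 14: X__XXXXXX____
tick 15: _XXX_____XXXX
tick 16: _X__XXXXXX___
tick 17: X_XXX_____XXX
tick 18: __X__XXXXXX__
tick 19: XX_XXX_____XX
tick 20: ___X__XXXXXX_
tick 21: XXX_XXX_____X
tick 22: ____X__XXXXXX
tick 23: XXXX_XXX_____
tick 24: X____X__XXXXX
tick 25: _XXXX_XXX____
tick 26: XX____X__XXXX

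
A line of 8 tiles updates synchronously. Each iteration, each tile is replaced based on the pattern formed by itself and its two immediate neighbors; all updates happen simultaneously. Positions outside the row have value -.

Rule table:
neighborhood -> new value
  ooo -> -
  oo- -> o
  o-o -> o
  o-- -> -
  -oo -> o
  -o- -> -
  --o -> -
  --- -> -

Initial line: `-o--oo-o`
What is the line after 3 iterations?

-----o--

----ooo-
----o-o-
-----o--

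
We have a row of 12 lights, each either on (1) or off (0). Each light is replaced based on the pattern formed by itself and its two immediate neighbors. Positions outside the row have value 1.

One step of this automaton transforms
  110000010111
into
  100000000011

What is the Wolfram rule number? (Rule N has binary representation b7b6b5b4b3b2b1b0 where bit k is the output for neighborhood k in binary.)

position 0: 111 → 1  (bit 7 = 1)
position 1: 110 → 0  (bit 6 = 0)
position 8: 101 → 0  (bit 5 = 0)
position 2: 100 → 0  (bit 4 = 0)
position 9: 011 → 0  (bit 3 = 0)
position 7: 010 → 0  (bit 2 = 0)
position 6: 001 → 0  (bit 1 = 0)
position 3: 000 → 0  (bit 0 = 0)
bits b7..b0 = 10000000 = 128

128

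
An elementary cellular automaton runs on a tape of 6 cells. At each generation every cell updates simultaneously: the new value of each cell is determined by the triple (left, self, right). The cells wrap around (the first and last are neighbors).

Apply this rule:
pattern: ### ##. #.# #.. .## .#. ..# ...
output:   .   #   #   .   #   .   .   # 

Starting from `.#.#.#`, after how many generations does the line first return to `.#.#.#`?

#.#.#.
.#.#.#

2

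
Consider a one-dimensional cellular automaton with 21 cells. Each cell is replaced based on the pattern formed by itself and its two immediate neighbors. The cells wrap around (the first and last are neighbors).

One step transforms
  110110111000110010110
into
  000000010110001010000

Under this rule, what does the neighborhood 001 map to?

At position 11 the neighborhood is 001; the next row has 0 there.

0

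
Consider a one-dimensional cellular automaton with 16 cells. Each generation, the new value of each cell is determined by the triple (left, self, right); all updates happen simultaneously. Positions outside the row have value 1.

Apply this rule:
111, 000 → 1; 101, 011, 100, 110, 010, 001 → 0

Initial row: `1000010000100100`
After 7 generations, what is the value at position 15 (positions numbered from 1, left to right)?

0011000110000000
0000010000111110
0111000110011100
0010010000001000
0000000111100010
0111110011001000
0011100000000010
position 15 holds 1

1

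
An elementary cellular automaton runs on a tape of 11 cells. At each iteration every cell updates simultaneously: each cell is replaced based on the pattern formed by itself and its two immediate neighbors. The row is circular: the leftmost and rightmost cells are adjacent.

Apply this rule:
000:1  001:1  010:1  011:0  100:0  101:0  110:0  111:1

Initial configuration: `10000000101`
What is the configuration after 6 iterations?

10111101011

00111111100
11011111001
10001110010
10110100110
10000101000
10111101011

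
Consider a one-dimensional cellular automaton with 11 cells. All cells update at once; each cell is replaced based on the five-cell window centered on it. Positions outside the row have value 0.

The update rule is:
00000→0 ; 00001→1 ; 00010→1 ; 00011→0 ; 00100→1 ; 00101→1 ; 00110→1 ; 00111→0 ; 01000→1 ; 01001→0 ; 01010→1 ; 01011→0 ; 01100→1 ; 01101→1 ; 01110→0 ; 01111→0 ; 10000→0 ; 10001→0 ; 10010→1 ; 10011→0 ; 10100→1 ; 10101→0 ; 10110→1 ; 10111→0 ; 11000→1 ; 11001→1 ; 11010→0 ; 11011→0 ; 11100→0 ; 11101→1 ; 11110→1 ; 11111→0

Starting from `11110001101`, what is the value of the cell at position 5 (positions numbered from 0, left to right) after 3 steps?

step 1: 00101001101
step 2: 11111001101
step 3: 00010101101
position 5 holds 1

1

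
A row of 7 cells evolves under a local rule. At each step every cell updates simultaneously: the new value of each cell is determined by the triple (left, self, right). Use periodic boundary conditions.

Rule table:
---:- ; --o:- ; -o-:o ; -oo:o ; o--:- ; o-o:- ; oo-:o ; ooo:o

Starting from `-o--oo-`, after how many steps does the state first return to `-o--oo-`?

-o--oo-

1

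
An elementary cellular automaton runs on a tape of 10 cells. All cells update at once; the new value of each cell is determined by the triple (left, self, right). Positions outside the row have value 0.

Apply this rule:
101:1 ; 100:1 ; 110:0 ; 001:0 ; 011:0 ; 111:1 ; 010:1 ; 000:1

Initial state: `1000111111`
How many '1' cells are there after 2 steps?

1110011110
0101001101
count of 1: 5

5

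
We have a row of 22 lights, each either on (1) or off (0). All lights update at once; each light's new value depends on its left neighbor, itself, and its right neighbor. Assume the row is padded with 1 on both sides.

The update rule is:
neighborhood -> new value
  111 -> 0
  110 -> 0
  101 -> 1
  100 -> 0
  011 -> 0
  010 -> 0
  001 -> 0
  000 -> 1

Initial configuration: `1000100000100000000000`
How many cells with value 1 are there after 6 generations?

3

generation 1: 0010001110001111111110
generation 2: 0000100000100000000001
generation 3: 0110001110001111111100
generation 4: 1000100000100000000000  (repeats generation 0; period 4)
generation 6: 0000100000100000000001
count of 1: 3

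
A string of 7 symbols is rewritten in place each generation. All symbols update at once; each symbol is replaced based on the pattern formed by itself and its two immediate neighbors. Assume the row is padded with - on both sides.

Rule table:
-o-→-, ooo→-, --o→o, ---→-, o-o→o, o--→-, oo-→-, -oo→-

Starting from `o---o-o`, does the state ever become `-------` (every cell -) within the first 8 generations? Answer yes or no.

---o-o-
--o-o--
-o-o---
o-o----
-o-----
o------
-------
all cells are - at generation 7

yes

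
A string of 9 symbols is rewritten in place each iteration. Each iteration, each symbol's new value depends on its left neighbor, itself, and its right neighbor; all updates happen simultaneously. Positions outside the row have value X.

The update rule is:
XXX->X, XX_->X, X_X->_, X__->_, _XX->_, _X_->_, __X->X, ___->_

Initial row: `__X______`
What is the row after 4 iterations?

_____X__X

_X______X
_______X_
______X__
_____X__X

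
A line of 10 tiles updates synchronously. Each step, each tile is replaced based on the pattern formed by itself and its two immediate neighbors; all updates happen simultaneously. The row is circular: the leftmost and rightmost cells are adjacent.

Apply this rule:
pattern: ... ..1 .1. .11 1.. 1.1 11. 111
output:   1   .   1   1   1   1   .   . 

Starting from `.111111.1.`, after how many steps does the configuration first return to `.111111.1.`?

20

step 1: .1.....111
step 2: 111111.1..
step 3: 1.....111.
step 4: 11111.1..1
step 5: .....111.1
step 6: 1111.1..11
step 7: ....111.1.
step 8: 111.1..111
step 9: ...111.1..
step 10: 11.1..1111
step 11: ..111.1...
step 12: 1.1..11111
step 13: .111.1....
step 14: .1..111111
step 15: 111.1.....
step 16: 1..111111.
step 17: 11.1.....1
step 18: ..111111.1
step 19: 1.1.....11
step 20: .111111.1.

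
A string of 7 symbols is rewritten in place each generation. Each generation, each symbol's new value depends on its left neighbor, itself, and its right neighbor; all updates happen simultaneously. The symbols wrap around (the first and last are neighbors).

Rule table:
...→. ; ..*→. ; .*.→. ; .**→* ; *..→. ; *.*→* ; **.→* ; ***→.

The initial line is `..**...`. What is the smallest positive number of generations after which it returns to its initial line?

..**...

1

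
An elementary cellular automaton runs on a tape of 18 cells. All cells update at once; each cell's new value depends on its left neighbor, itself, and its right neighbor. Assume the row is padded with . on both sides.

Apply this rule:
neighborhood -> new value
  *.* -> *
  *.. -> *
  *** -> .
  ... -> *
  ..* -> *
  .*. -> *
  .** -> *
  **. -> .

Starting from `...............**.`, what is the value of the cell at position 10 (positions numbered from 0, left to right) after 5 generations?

****************.*
*...............**
*****************.
*................*
******************
position 10 holds *

*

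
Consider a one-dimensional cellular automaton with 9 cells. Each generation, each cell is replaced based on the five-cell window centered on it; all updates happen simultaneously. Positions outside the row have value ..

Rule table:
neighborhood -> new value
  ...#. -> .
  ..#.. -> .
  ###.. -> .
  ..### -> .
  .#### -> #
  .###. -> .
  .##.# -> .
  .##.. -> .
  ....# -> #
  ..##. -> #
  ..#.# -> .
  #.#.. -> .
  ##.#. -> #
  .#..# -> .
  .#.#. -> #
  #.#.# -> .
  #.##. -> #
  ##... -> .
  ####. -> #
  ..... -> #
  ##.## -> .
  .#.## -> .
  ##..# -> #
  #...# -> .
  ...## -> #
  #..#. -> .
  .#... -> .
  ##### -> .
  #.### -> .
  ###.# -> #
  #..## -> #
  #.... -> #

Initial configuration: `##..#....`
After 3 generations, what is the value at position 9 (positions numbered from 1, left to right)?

#.#...###
.#...#...
.......##
position 9 holds #

#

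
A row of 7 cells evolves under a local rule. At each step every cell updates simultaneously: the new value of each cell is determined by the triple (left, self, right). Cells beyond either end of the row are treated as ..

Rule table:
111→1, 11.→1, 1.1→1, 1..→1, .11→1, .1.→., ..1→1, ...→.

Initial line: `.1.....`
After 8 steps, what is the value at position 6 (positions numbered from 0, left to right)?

step 1: 1.1....
step 2: .1.1...
step 3: 1.1.1..
step 4: .1.1.1.
step 5: 1.1.1.1
step 6: .1.1.1.  (repeats step 4; period 2)
step 8: .1.1.1.
position 6 holds .

.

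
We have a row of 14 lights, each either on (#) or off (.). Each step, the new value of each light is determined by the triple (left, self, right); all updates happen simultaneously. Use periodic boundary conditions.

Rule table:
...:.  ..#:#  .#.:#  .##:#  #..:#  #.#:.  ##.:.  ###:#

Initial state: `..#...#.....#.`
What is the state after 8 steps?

#.###.#####..#

step 1: .###.###...###
step 2: .##..##.#.###.
step 3: ##.###..#.##.#
step 4: #..##.###.#..#
step 5: .###..##..####
step 6: .##.###.#####.
step 7: ##..##..####.#
step 8: #.###.#####..#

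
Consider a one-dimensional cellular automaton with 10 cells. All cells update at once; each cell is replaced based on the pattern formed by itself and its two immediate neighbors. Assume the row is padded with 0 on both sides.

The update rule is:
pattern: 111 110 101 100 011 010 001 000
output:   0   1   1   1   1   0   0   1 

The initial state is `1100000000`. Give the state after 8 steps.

1111111111
1000000001
0111111100
0100000111
0011110101
1010011010
0101011101
0010110110

0010110110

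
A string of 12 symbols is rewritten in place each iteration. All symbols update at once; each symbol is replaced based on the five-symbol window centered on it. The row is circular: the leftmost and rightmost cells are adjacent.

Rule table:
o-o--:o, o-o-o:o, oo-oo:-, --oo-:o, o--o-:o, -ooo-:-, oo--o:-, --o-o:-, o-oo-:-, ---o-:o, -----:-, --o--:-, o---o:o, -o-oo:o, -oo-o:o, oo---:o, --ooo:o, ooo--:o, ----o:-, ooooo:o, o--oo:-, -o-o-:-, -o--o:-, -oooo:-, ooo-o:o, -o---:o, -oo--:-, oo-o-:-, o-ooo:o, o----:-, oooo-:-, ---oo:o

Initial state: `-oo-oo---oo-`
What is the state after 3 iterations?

-o-o--o--o-o

iteration 1: -oo---oooo--
iteration 2: oo-oooo--ooo
iteration 3: -o-o--o--o-o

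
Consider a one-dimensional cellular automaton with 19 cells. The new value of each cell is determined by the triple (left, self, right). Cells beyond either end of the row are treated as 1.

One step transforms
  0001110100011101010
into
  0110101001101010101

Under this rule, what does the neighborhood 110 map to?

At position 5 the neighborhood is 110; the next row has 0 there.

0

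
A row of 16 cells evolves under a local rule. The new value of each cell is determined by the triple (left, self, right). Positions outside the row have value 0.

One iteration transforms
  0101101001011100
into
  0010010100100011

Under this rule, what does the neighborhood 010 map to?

At position 1 the neighborhood is 010; the next row has 0 there.

0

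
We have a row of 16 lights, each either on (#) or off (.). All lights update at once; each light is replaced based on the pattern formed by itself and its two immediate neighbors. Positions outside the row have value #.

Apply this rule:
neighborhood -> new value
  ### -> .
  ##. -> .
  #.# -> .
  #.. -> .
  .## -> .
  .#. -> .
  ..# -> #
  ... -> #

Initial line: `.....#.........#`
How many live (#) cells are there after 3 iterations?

13

iteration 1: .####..########.
iteration 2: ......#.........
iteration 3: .#####..########
count of #: 13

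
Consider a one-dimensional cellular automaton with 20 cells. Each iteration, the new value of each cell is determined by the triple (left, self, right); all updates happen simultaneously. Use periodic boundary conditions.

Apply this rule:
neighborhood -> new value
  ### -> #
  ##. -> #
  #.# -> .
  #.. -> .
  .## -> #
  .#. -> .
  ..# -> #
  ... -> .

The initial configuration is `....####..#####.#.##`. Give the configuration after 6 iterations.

iteration 1: ...#####.######...##
iteration 2: ..######.######..###
iteration 3: .#######.######.####
iteration 4: .#######.######.####  (fixed point — unchanged through iteration 6)

.#######.######.####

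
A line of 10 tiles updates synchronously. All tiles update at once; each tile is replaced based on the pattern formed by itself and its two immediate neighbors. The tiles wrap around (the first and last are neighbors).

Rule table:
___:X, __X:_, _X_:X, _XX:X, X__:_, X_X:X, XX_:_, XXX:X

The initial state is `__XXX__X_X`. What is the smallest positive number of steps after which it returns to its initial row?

30

__XX___XXX
__X__X_XX_
X_X__XXX__
XXX__XX___
XX___X__X_
X__X_X__XX
___XXX__XX
_X_XX___X_
_XXX__X_X_
_XX___XXX_
_X__X_XX__
_X__XXX__X
XX__XX___X
X___X__X_X
__X_X__XXX
__XXX__XX_
X_XX___X__
XXX__X_X__
XX___XXX__
X__X_XX___
X__XXX__X_
X__XX___XX
___X__X_XX
_X_X__XXX_
_XXX__XX__
_XX___X__X
XX__X_X__X
X___XXX__X
__X_XX___X
__XXX__X_X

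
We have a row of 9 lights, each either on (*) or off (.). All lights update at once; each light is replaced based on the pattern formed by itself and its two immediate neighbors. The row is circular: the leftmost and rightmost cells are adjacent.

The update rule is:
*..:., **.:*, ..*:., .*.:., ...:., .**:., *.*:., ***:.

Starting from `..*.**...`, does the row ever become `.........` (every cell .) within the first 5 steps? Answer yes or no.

yes

.....*...
.........
all cells are . at step 2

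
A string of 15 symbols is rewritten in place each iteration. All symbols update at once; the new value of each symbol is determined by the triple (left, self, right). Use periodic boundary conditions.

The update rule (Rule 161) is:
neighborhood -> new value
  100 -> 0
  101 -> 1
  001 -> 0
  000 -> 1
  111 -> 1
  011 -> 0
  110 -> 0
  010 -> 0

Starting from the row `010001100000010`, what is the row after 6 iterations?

iteration 1: 000100001111000
iteration 2: 110001100110011
iteration 3: 100100000000001
iteration 4: 000001111111100
iteration 5: 111100111111001
iteration 6: 111000011110000

111000011110000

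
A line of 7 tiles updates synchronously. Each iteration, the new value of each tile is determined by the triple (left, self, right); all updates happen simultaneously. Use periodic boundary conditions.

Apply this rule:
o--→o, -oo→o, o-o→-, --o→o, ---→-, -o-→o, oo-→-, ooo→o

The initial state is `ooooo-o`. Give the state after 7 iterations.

oooo--o
ooo-ooo
oo--ooo
o-ooooo
--ooooo
oooooo-
ooooo--

ooooo--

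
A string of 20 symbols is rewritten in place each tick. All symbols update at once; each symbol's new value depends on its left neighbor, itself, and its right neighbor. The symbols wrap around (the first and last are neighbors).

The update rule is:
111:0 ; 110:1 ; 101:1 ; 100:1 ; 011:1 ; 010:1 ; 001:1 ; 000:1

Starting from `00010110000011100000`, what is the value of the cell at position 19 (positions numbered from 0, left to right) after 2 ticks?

11111111111110111111
00000000000011100000
position 19 holds 0

0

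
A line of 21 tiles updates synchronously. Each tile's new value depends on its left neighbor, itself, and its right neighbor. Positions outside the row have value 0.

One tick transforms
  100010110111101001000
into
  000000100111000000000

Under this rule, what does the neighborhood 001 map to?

At position 3 the neighborhood is 001; the next row has 0 there.

0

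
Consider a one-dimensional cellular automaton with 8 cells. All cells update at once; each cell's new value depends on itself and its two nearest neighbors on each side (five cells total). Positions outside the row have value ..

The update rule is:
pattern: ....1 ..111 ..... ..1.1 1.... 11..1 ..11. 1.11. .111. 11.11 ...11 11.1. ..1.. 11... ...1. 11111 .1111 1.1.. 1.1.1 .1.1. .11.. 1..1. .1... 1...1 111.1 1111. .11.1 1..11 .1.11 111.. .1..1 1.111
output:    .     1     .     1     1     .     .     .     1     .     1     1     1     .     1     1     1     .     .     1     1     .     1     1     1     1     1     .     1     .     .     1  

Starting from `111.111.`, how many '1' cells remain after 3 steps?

111.11..
111..1.1
11...11.
count of 1: 4

4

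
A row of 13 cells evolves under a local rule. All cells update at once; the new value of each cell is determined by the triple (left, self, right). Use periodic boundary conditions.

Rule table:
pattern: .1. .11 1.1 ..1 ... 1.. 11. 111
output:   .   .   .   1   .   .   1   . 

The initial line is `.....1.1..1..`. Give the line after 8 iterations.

....1....1...
...1....1....
..1....1.....
.1....1......
1....1.......
....1.......1
...1.......1.
..1.......1..

..1.......1..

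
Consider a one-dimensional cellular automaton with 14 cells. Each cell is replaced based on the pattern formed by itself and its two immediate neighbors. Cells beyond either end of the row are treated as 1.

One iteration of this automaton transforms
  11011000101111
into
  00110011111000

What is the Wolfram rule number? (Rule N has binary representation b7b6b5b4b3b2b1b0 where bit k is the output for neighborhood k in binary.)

47

position 0: 111 → 0  (bit 7 = 0)
position 1: 110 → 0  (bit 6 = 0)
position 2: 101 → 1  (bit 5 = 1)
position 5: 100 → 0  (bit 4 = 0)
position 3: 011 → 1  (bit 3 = 1)
position 8: 010 → 1  (bit 2 = 1)
position 7: 001 → 1  (bit 1 = 1)
position 6: 000 → 1  (bit 0 = 1)
bits b7..b0 = 00101111 = 47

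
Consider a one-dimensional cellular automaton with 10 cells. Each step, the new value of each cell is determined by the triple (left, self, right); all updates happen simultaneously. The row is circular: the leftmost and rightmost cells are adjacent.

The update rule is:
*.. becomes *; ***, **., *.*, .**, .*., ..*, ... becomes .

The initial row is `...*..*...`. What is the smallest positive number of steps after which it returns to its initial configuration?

....*..*..
.....*..*.
......*..*
*......*..
.*......*.
..*......*
*..*......
.*..*.....
..*..*....
...*..*...

10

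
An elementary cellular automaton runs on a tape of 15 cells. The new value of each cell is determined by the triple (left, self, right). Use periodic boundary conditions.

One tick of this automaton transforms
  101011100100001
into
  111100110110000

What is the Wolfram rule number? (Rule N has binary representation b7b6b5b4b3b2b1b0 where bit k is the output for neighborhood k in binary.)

116

position 5: 111 → 0  (bit 7 = 0)
position 0: 110 → 1  (bit 6 = 1)
position 1: 101 → 1  (bit 5 = 1)
position 7: 100 → 1  (bit 4 = 1)
position 4: 011 → 0  (bit 3 = 0)
position 2: 010 → 1  (bit 2 = 1)
position 8: 001 → 0  (bit 1 = 0)
position 11: 000 → 0  (bit 0 = 0)
bits b7..b0 = 01110100 = 116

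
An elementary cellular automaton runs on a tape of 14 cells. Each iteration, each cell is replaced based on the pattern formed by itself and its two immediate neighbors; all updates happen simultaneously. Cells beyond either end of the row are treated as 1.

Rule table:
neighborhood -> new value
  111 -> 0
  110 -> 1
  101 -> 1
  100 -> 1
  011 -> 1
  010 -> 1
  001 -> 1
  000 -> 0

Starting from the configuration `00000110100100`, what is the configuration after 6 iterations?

11111001101111

10001111111111
11011000000000
01111100000001
11000110000011
01101111000110
11111001101111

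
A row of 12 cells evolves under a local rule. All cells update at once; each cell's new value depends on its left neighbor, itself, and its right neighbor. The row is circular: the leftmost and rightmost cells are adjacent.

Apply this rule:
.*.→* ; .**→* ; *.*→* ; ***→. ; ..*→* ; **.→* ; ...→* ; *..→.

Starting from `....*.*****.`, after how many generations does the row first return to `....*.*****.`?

*******...*.
*.....*.****
*.*******...
***.....*.**
..*.*******.
*****.....*.
*...*.******
*.*****.....
***...*.****
..*.*****...
*****...*.**
....*.*****.

12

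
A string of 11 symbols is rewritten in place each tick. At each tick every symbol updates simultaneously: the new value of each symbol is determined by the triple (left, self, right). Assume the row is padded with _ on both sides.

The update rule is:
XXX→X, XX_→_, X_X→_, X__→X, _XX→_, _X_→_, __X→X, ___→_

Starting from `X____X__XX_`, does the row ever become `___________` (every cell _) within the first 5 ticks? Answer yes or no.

no

tick 1: _X__X_XX__X
tick 2: X_XX____XX_
tick 3: ____X__X__X
tick 4: ___X_XX_XX_
tick 5: __X_______X
tick 5 is __X_______X, still not uniform _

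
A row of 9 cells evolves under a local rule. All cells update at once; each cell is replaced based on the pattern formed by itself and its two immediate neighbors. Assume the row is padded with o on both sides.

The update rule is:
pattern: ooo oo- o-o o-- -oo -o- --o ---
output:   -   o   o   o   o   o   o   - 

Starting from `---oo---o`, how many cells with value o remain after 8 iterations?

6

o-oooo-oo
ooo--ooo-
--oooo-oo
ooo--ooo-  (repeats iteration 2; period 2)
iteration 8: ooo--ooo-
count of o: 6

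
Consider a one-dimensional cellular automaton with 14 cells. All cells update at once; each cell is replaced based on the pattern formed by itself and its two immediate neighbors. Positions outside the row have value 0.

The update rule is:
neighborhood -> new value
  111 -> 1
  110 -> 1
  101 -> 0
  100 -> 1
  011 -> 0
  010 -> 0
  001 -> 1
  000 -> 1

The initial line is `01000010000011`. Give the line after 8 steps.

01100110011100

10111101111101
00011100111100
11101111011111
01100111001111
10111011110111
00011001110011
11101110111101
01100110011100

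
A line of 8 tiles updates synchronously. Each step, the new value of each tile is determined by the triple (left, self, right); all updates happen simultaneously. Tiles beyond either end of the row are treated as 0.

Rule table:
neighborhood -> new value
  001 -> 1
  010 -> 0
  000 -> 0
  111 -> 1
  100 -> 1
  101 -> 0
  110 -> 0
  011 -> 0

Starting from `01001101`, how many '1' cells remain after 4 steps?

10110000
00001000
00010100
00100010
count of 1: 2

2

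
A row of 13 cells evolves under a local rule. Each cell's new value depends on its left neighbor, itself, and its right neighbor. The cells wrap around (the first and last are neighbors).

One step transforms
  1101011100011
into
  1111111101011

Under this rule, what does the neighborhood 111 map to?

At position 0 the neighborhood is 111; the next row has 1 there.

1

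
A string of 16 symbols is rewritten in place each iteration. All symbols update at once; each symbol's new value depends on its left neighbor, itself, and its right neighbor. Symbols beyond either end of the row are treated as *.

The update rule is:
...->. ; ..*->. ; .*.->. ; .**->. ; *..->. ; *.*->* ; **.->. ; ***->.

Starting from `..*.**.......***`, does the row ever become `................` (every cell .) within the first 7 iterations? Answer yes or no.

iteration 1: ...*............
iteration 2: ................
all cells are . at iteration 2

yes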